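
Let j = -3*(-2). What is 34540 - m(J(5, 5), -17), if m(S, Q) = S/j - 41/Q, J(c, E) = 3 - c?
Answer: 1761434/51 ≈ 34538.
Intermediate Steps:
j = 6
m(S, Q) = -41/Q + S/6 (m(S, Q) = S/6 - 41/Q = -41/Q + S/6)
34540 - m(J(5, 5), -17) = 34540 - (-41/(-17) + (3 - 1*5)/6) = 34540 - (-41*(-1/17) + (3 - 5)/6) = 34540 - (41/17 + (1/6)*(-2)) = 34540 - (41/17 - 1/3) = 34540 - 1*106/51 = 34540 - 106/51 = 1761434/51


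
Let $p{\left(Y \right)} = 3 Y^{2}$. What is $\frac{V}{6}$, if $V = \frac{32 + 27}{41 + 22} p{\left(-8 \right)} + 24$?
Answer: $\frac{2140}{63} \approx 33.968$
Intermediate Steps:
$V = \frac{4280}{21}$ ($V = \frac{32 + 27}{41 + 22} \cdot 3 \left(-8\right)^{2} + 24 = \frac{59}{63} \cdot 3 \cdot 64 + 24 = 59 \cdot \frac{1}{63} \cdot 192 + 24 = \frac{59}{63} \cdot 192 + 24 = \frac{3776}{21} + 24 = \frac{4280}{21} \approx 203.81$)
$\frac{V}{6} = \frac{1}{6} \cdot \frac{4280}{21} = \frac{2140}{63}$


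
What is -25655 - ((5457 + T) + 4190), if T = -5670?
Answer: -29632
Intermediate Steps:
-25655 - ((5457 + T) + 4190) = -25655 - ((5457 - 5670) + 4190) = -25655 - (-213 + 4190) = -25655 - 1*3977 = -25655 - 3977 = -29632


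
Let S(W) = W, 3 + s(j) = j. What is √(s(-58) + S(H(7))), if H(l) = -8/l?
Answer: I*√3045/7 ≈ 7.8831*I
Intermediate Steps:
s(j) = -3 + j
√(s(-58) + S(H(7))) = √((-3 - 58) - 8/7) = √(-61 - 8*⅐) = √(-61 - 8/7) = √(-435/7) = I*√3045/7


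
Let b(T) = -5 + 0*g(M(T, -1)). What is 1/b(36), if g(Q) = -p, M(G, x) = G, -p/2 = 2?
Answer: -1/5 ≈ -0.20000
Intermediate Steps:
p = -4 (p = -2*2 = -4)
g(Q) = 4 (g(Q) = -1*(-4) = 4)
b(T) = -5 (b(T) = -5 + 0*4 = -5 + 0 = -5)
1/b(36) = 1/(-5) = -1/5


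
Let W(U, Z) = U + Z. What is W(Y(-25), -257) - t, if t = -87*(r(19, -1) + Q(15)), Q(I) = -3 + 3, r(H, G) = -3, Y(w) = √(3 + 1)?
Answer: -516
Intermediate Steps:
Y(w) = 2 (Y(w) = √4 = 2)
Q(I) = 0
t = 261 (t = -87*(-3 + 0) = -87*(-3) = 261)
W(Y(-25), -257) - t = (2 - 257) - 1*261 = -255 - 261 = -516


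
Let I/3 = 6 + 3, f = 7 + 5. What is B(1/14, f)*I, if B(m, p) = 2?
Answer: 54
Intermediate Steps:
f = 12
I = 27 (I = 3*(6 + 3) = 3*9 = 27)
B(1/14, f)*I = 2*27 = 54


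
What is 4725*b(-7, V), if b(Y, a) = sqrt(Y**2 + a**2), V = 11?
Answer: 4725*sqrt(170) ≈ 61606.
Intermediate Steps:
4725*b(-7, V) = 4725*sqrt((-7)**2 + 11**2) = 4725*sqrt(49 + 121) = 4725*sqrt(170)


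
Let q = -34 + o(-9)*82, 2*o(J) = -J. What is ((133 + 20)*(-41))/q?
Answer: -6273/335 ≈ -18.725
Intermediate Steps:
o(J) = -J/2 (o(J) = (-J)/2 = -J/2)
q = 335 (q = -34 - 1/2*(-9)*82 = -34 + (9/2)*82 = -34 + 369 = 335)
((133 + 20)*(-41))/q = ((133 + 20)*(-41))/335 = (153*(-41))*(1/335) = -6273*1/335 = -6273/335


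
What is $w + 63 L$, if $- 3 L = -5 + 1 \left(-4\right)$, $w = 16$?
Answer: $205$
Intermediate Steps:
$L = 3$ ($L = - \frac{-5 + 1 \left(-4\right)}{3} = - \frac{-5 - 4}{3} = \left(- \frac{1}{3}\right) \left(-9\right) = 3$)
$w + 63 L = 16 + 63 \cdot 3 = 16 + 189 = 205$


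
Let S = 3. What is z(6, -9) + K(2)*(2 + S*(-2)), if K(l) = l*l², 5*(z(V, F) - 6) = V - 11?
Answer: -27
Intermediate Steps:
z(V, F) = 19/5 + V/5 (z(V, F) = 6 + (V - 11)/5 = 6 + (-11 + V)/5 = 6 + (-11/5 + V/5) = 19/5 + V/5)
K(l) = l³
z(6, -9) + K(2)*(2 + S*(-2)) = (19/5 + (⅕)*6) + 2³*(2 + 3*(-2)) = (19/5 + 6/5) + 8*(2 - 6) = 5 + 8*(-4) = 5 - 32 = -27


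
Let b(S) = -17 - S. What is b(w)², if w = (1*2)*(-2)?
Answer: 169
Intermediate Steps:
w = -4 (w = 2*(-2) = -4)
b(w)² = (-17 - 1*(-4))² = (-17 + 4)² = (-13)² = 169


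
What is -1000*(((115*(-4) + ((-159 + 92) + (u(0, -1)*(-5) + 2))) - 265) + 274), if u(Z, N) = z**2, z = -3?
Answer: 561000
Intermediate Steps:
u(Z, N) = 9 (u(Z, N) = (-3)**2 = 9)
-1000*(((115*(-4) + ((-159 + 92) + (u(0, -1)*(-5) + 2))) - 265) + 274) = -1000*(((115*(-4) + ((-159 + 92) + (9*(-5) + 2))) - 265) + 274) = -1000*(((-460 + (-67 + (-45 + 2))) - 265) + 274) = -1000*(((-460 + (-67 - 43)) - 265) + 274) = -1000*(((-460 - 110) - 265) + 274) = -1000*((-570 - 265) + 274) = -1000*(-835 + 274) = -1000*(-561) = 561000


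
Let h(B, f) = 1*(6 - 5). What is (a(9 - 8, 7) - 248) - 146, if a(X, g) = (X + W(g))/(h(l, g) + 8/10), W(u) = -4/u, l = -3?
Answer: -8269/21 ≈ -393.76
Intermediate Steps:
h(B, f) = 1 (h(B, f) = 1*1 = 1)
a(X, g) = -20/(9*g) + 5*X/9 (a(X, g) = (X - 4/g)/(1 + 8/10) = (X - 4/g)/(1 + 8*(⅒)) = (X - 4/g)/(1 + ⅘) = (X - 4/g)/(9/5) = (X - 4/g)*(5/9) = -20/(9*g) + 5*X/9)
(a(9 - 8, 7) - 248) - 146 = ((5/9)*(-4 + (9 - 8)*7)/7 - 248) - 146 = ((5/9)*(⅐)*(-4 + 1*7) - 248) - 146 = ((5/9)*(⅐)*(-4 + 7) - 248) - 146 = ((5/9)*(⅐)*3 - 248) - 146 = (5/21 - 248) - 146 = -5203/21 - 146 = -8269/21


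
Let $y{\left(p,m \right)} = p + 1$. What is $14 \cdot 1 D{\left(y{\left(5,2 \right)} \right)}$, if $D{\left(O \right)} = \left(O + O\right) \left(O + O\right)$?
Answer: $2016$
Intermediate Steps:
$y{\left(p,m \right)} = 1 + p$
$D{\left(O \right)} = 4 O^{2}$ ($D{\left(O \right)} = 2 O 2 O = 4 O^{2}$)
$14 \cdot 1 D{\left(y{\left(5,2 \right)} \right)} = 14 \cdot 1 \cdot 4 \left(1 + 5\right)^{2} = 14 \cdot 4 \cdot 6^{2} = 14 \cdot 4 \cdot 36 = 14 \cdot 144 = 2016$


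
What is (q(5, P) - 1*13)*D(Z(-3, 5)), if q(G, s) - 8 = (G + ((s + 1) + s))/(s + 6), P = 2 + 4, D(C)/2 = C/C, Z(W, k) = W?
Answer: -7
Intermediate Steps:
D(C) = 2 (D(C) = 2*(C/C) = 2*1 = 2)
P = 6
q(G, s) = 8 + (1 + G + 2*s)/(6 + s) (q(G, s) = 8 + (G + ((s + 1) + s))/(s + 6) = 8 + (G + ((1 + s) + s))/(6 + s) = 8 + (G + (1 + 2*s))/(6 + s) = 8 + (1 + G + 2*s)/(6 + s))
(q(5, P) - 1*13)*D(Z(-3, 5)) = ((49 + 5 + 10*6)/(6 + 6) - 1*13)*2 = ((49 + 5 + 60)/12 - 13)*2 = ((1/12)*114 - 13)*2 = (19/2 - 13)*2 = -7/2*2 = -7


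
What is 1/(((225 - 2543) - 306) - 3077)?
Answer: -1/5701 ≈ -0.00017541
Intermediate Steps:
1/(((225 - 2543) - 306) - 3077) = 1/((-2318 - 306) - 3077) = 1/(-2624 - 3077) = 1/(-5701) = -1/5701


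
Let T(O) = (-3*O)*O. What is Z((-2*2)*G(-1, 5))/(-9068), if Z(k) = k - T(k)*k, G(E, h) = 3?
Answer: 1299/2267 ≈ 0.57300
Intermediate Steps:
T(O) = -3*O**2
Z(k) = k + 3*k**3 (Z(k) = k - (-3*k**2)*k = k - (-3)*k**3 = k + 3*k**3)
Z((-2*2)*G(-1, 5))/(-9068) = (-2*2*3 + 3*(-2*2*3)**3)/(-9068) = (-4*3 + 3*(-4*3)**3)*(-1/9068) = (-12 + 3*(-12)**3)*(-1/9068) = (-12 + 3*(-1728))*(-1/9068) = (-12 - 5184)*(-1/9068) = -5196*(-1/9068) = 1299/2267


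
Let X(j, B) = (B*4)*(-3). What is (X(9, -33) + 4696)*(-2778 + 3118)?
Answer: 1731280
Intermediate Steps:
X(j, B) = -12*B (X(j, B) = (4*B)*(-3) = -12*B)
(X(9, -33) + 4696)*(-2778 + 3118) = (-12*(-33) + 4696)*(-2778 + 3118) = (396 + 4696)*340 = 5092*340 = 1731280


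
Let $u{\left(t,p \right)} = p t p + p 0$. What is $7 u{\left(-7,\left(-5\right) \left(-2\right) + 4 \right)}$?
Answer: $-9604$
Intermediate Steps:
$u{\left(t,p \right)} = t p^{2}$ ($u{\left(t,p \right)} = t p^{2} + 0 = t p^{2}$)
$7 u{\left(-7,\left(-5\right) \left(-2\right) + 4 \right)} = 7 \left(- 7 \left(\left(-5\right) \left(-2\right) + 4\right)^{2}\right) = 7 \left(- 7 \left(10 + 4\right)^{2}\right) = 7 \left(- 7 \cdot 14^{2}\right) = 7 \left(\left(-7\right) 196\right) = 7 \left(-1372\right) = -9604$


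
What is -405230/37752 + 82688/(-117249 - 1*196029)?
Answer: -10839273443/985572588 ≈ -10.998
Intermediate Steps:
-405230/37752 + 82688/(-117249 - 1*196029) = -405230*1/37752 + 82688/(-117249 - 196029) = -202615/18876 + 82688/(-313278) = -202615/18876 + 82688*(-1/313278) = -202615/18876 - 41344/156639 = -10839273443/985572588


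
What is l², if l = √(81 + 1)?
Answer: 82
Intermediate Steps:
l = √82 ≈ 9.0554
l² = (√82)² = 82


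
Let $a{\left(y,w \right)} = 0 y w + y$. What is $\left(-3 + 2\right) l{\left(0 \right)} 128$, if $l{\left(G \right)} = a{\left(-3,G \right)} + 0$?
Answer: $384$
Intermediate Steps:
$a{\left(y,w \right)} = y$ ($a{\left(y,w \right)} = 0 w + y = 0 + y = y$)
$l{\left(G \right)} = -3$ ($l{\left(G \right)} = -3 + 0 = -3$)
$\left(-3 + 2\right) l{\left(0 \right)} 128 = \left(-3 + 2\right) \left(-3\right) 128 = \left(-1\right) \left(-3\right) 128 = 3 \cdot 128 = 384$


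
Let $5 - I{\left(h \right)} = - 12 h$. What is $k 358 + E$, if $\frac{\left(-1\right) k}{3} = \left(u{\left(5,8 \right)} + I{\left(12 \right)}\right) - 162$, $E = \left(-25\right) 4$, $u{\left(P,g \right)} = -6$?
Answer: $20306$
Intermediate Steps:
$E = -100$
$I{\left(h \right)} = 5 + 12 h$ ($I{\left(h \right)} = 5 - - 12 h = 5 + 12 h$)
$k = 57$ ($k = - 3 \left(\left(-6 + \left(5 + 12 \cdot 12\right)\right) - 162\right) = - 3 \left(\left(-6 + \left(5 + 144\right)\right) - 162\right) = - 3 \left(\left(-6 + 149\right) - 162\right) = - 3 \left(143 - 162\right) = \left(-3\right) \left(-19\right) = 57$)
$k 358 + E = 57 \cdot 358 - 100 = 20406 - 100 = 20306$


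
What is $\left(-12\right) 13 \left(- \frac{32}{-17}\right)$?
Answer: $- \frac{4992}{17} \approx -293.65$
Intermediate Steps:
$\left(-12\right) 13 \left(- \frac{32}{-17}\right) = - 156 \left(\left(-32\right) \left(- \frac{1}{17}\right)\right) = \left(-156\right) \frac{32}{17} = - \frac{4992}{17}$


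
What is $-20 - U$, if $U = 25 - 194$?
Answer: $149$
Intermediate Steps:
$U = -169$ ($U = 25 - 194 = -169$)
$-20 - U = -20 - -169 = -20 + 169 = 149$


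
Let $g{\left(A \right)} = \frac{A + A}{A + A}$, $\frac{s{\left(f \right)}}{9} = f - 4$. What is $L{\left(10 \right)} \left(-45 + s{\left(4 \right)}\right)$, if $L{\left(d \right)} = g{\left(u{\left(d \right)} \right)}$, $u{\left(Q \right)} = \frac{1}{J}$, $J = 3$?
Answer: $-45$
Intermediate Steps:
$u{\left(Q \right)} = \frac{1}{3}$
$s{\left(f \right)} = -36 + 9 f$ ($s{\left(f \right)} = 9 \left(f - 4\right) = 9 \left(-4 + f\right) = -36 + 9 f$)
$g{\left(A \right)} = 1$ ($g{\left(A \right)} = \frac{2 A}{2 A} = 2 A \frac{1}{2 A} = 1$)
$L{\left(d \right)} = 1$
$L{\left(10 \right)} \left(-45 + s{\left(4 \right)}\right) = 1 \left(-45 + \left(-36 + 9 \cdot 4\right)\right) = 1 \left(-45 + \left(-36 + 36\right)\right) = 1 \left(-45 + 0\right) = 1 \left(-45\right) = -45$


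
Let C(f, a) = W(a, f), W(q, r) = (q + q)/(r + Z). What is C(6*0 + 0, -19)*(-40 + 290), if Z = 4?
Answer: -2375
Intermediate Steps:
W(q, r) = 2*q/(4 + r) (W(q, r) = (q + q)/(r + 4) = (2*q)/(4 + r) = 2*q/(4 + r))
C(f, a) = 2*a/(4 + f)
C(6*0 + 0, -19)*(-40 + 290) = (2*(-19)/(4 + (6*0 + 0)))*(-40 + 290) = (2*(-19)/(4 + (0 + 0)))*250 = (2*(-19)/(4 + 0))*250 = (2*(-19)/4)*250 = (2*(-19)*(¼))*250 = -19/2*250 = -2375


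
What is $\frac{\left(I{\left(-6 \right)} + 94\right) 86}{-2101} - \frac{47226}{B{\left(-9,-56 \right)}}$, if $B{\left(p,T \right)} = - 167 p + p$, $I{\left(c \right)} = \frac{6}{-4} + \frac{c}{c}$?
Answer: $- \frac{1685380}{47559} \approx -35.438$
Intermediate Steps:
$I{\left(c \right)} = - \frac{1}{2}$ ($I{\left(c \right)} = 6 \left(- \frac{1}{4}\right) + 1 = - \frac{3}{2} + 1 = - \frac{1}{2}$)
$B{\left(p,T \right)} = - 166 p$
$\frac{\left(I{\left(-6 \right)} + 94\right) 86}{-2101} - \frac{47226}{B{\left(-9,-56 \right)}} = \frac{\left(- \frac{1}{2} + 94\right) 86}{-2101} - \frac{47226}{\left(-166\right) \left(-9\right)} = \frac{187}{2} \cdot 86 \left(- \frac{1}{2101}\right) - \frac{47226}{1494} = 8041 \left(- \frac{1}{2101}\right) - \frac{7871}{249} = - \frac{731}{191} - \frac{7871}{249} = - \frac{1685380}{47559}$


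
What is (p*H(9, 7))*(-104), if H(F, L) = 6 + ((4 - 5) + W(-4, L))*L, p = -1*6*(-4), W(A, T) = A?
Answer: 72384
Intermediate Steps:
p = 24 (p = -6*(-4) = 24)
H(F, L) = 6 - 5*L (H(F, L) = 6 + ((4 - 5) - 4)*L = 6 + (-1 - 4)*L = 6 - 5*L)
(p*H(9, 7))*(-104) = (24*(6 - 5*7))*(-104) = (24*(6 - 35))*(-104) = (24*(-29))*(-104) = -696*(-104) = 72384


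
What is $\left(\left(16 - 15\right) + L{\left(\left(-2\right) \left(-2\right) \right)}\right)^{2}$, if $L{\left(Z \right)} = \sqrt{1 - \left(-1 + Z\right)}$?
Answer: $\left(1 + i \sqrt{2}\right)^{2} \approx -1.0 + 2.8284 i$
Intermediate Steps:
$L{\left(Z \right)} = \sqrt{2 - Z}$
$\left(\left(16 - 15\right) + L{\left(\left(-2\right) \left(-2\right) \right)}\right)^{2} = \left(\left(16 - 15\right) + \sqrt{2 - \left(-2\right) \left(-2\right)}\right)^{2} = \left(1 + \sqrt{2 - 4}\right)^{2} = \left(1 + \sqrt{-2}\right)^{2} = \left(1 + i \sqrt{2}\right)^{2}$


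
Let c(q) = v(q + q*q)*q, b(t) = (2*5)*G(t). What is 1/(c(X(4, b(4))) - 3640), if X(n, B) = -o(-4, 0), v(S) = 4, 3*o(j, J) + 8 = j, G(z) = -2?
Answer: -1/3624 ≈ -0.00027594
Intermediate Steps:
o(j, J) = -8/3 + j/3
b(t) = -20 (b(t) = (2*5)*(-2) = 10*(-2) = -20)
X(n, B) = 4 (X(n, B) = -(-8/3 + (⅓)*(-4)) = -(-8/3 - 4/3) = -1*(-4) = 4)
c(q) = 4*q
1/(c(X(4, b(4))) - 3640) = 1/(4*4 - 3640) = 1/(16 - 3640) = 1/(-3624) = -1/3624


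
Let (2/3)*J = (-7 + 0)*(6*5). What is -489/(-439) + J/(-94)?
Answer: 184251/41266 ≈ 4.4650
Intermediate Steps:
J = -315 (J = 3*((-7 + 0)*(6*5))/2 = 3*(-7*30)/2 = (3/2)*(-210) = -315)
-489/(-439) + J/(-94) = -489/(-439) - 315/(-94) = -489*(-1/439) - 315*(-1/94) = 489/439 + 315/94 = 184251/41266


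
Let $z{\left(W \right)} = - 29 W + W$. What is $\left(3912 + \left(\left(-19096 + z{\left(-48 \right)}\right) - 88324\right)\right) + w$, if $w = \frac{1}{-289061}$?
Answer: $- \frac{29531628005}{289061} \approx -1.0216 \cdot 10^{5}$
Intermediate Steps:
$z{\left(W \right)} = - 28 W$
$w = - \frac{1}{289061} \approx -3.4595 \cdot 10^{-6}$
$\left(3912 + \left(\left(-19096 + z{\left(-48 \right)}\right) - 88324\right)\right) + w = \left(3912 - 106076\right) - \frac{1}{289061} = -102164 - \frac{1}{289061} = - \frac{29531628005}{289061}$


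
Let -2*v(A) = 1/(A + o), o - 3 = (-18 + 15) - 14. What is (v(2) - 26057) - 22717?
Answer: -1170575/24 ≈ -48774.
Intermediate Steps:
o = -14 (o = 3 + ((-18 + 15) - 14) = 3 + (-3 - 14) = 3 - 17 = -14)
v(A) = -1/(2*(-14 + A)) (v(A) = -1/(2*(A - 14)) = -1/(2*(-14 + A)))
(v(2) - 26057) - 22717 = (-1/(-28 + 2*2) - 26057) - 22717 = (-1/(-28 + 4) - 26057) - 22717 = (-1/(-24) - 26057) - 22717 = (-1*(-1/24) - 26057) - 22717 = (1/24 - 26057) - 22717 = -625367/24 - 22717 = -1170575/24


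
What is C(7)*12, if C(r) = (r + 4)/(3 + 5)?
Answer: 33/2 ≈ 16.500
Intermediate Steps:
C(r) = ½ + r/8 (C(r) = (4 + r)/8 = (4 + r)*(⅛) = ½ + r/8)
C(7)*12 = (½ + (⅛)*7)*12 = (½ + 7/8)*12 = (11/8)*12 = 33/2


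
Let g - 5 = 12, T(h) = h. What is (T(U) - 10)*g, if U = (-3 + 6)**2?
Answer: -17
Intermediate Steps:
U = 9 (U = 3**2 = 9)
g = 17 (g = 5 + 12 = 17)
(T(U) - 10)*g = (9 - 10)*17 = -1*17 = -17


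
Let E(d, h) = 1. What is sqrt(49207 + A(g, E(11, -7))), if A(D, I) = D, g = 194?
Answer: 3*sqrt(5489) ≈ 222.26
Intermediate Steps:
sqrt(49207 + A(g, E(11, -7))) = sqrt(49207 + 194) = sqrt(49401) = 3*sqrt(5489)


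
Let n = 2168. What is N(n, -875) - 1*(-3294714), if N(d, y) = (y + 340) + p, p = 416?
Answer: 3294595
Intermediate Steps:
N(d, y) = 756 + y (N(d, y) = (y + 340) + 416 = (340 + y) + 416 = 756 + y)
N(n, -875) - 1*(-3294714) = (756 - 875) - 1*(-3294714) = -119 + 3294714 = 3294595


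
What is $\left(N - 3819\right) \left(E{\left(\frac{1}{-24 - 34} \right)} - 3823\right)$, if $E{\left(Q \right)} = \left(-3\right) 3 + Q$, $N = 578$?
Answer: $\frac{720334937}{58} \approx 1.242 \cdot 10^{7}$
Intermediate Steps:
$E{\left(Q \right)} = -9 + Q$
$\left(N - 3819\right) \left(E{\left(\frac{1}{-24 - 34} \right)} - 3823\right) = \left(578 - 3819\right) \left(\left(-9 + \frac{1}{-24 - 34}\right) - 3823\right) = - 3241 \left(\left(-9 + \frac{1}{-58}\right) - 3823\right) = - 3241 \left(\left(-9 - \frac{1}{58}\right) - 3823\right) = - 3241 \left(- \frac{523}{58} - 3823\right) = \left(-3241\right) \left(- \frac{222257}{58}\right) = \frac{720334937}{58}$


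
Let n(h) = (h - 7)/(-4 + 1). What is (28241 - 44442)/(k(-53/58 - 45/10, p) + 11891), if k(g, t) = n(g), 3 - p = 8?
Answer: -469829/344959 ≈ -1.3620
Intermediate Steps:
n(h) = 7/3 - h/3 (n(h) = (-7 + h)/(-3) = (-7 + h)*(-⅓) = 7/3 - h/3)
p = -5 (p = 3 - 1*8 = 3 - 8 = -5)
k(g, t) = 7/3 - g/3
(28241 - 44442)/(k(-53/58 - 45/10, p) + 11891) = (28241 - 44442)/((7/3 - (-53/58 - 45/10)/3) + 11891) = -16201/((7/3 - (-53*1/58 - 45*⅒)/3) + 11891) = -16201/((7/3 - (-53/58 - 9/2)/3) + 11891) = -16201/((7/3 - ⅓*(-157/29)) + 11891) = -16201/((7/3 + 157/87) + 11891) = -16201/(120/29 + 11891) = -16201/344959/29 = -16201*29/344959 = -469829/344959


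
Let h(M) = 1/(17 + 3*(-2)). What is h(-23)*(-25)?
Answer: -25/11 ≈ -2.2727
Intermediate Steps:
h(M) = 1/11 (h(M) = 1/(17 - 6) = 1/11)
h(-23)*(-25) = (1/11)*(-25) = -25/11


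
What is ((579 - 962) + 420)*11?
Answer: 407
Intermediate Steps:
((579 - 962) + 420)*11 = (-383 + 420)*11 = 37*11 = 407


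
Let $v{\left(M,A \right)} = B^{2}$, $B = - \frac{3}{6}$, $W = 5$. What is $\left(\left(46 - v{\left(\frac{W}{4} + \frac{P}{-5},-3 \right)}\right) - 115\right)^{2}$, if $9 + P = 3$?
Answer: $\frac{76729}{16} \approx 4795.6$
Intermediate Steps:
$P = -6$ ($P = -9 + 3 = -6$)
$B = - \frac{1}{2}$ ($B = \left(-3\right) \frac{1}{6} = - \frac{1}{2} \approx -0.5$)
$v{\left(M,A \right)} = \frac{1}{4}$ ($v{\left(M,A \right)} = \left(- \frac{1}{2}\right)^{2} = \frac{1}{4}$)
$\left(\left(46 - v{\left(\frac{W}{4} + \frac{P}{-5},-3 \right)}\right) - 115\right)^{2} = \left(\left(46 - \frac{1}{4}\right) - 115\right)^{2} = \left(\frac{183}{4} - 115\right)^{2} = \left(- \frac{277}{4}\right)^{2} = \frac{76729}{16}$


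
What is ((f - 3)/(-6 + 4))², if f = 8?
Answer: 25/4 ≈ 6.2500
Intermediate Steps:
((f - 3)/(-6 + 4))² = ((8 - 3)/(-6 + 4))² = (5/(-2))² = (5*(-½))² = (-5/2)² = 25/4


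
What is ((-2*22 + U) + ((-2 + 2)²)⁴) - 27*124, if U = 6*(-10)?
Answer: -3452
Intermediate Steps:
U = -60
((-2*22 + U) + ((-2 + 2)²)⁴) - 27*124 = ((-2*22 - 60) + ((-2 + 2)²)⁴) - 27*124 = ((-44 - 60) + (0²)⁴) - 3348 = (-104 + 0⁴) - 3348 = (-104 + 0) - 3348 = -104 - 3348 = -3452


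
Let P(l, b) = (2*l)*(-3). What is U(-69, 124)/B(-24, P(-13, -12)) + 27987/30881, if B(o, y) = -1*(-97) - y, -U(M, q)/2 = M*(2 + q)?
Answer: 537490581/586739 ≈ 916.06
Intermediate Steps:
U(M, q) = -2*M*(2 + q)
P(l, b) = -6*l
B(o, y) = 97 - y
U(-69, 124)/B(-24, P(-13, -12)) + 27987/30881 = (-2*(-69)*(2 + 124))/(97 - (-6)*(-13)) + 27987/30881 = (-2*(-69)*126)/(97 - 1*78) + 27987*(1/30881) = 17388/(97 - 78) + 27987/30881 = 17388/19 + 27987/30881 = 537490581/586739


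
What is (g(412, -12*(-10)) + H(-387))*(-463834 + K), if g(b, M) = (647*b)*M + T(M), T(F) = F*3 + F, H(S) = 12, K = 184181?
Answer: -8945588264316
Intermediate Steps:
T(F) = 4*F (T(F) = 3*F + F = 4*F)
g(b, M) = 4*M + 647*M*b (g(b, M) = (647*b)*M + 4*M = 647*M*b + 4*M = 4*M + 647*M*b)
(g(412, -12*(-10)) + H(-387))*(-463834 + K) = ((-12*(-10))*(4 + 647*412) + 12)*(-463834 + 184181) = (120*(4 + 266564) + 12)*(-279653) = (120*266568 + 12)*(-279653) = (31988160 + 12)*(-279653) = 31988172*(-279653) = -8945588264316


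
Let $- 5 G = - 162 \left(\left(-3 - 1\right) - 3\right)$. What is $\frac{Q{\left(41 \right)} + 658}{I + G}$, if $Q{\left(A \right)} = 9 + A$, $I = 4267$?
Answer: $\frac{3540}{20201} \approx 0.17524$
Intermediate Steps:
$G = - \frac{1134}{5}$ ($G = - \frac{\left(-162\right) \left(\left(-3 - 1\right) - 3\right)}{5} = - \frac{\left(-162\right) \left(-4 - 3\right)}{5} = - \frac{\left(-162\right) \left(-7\right)}{5} = \left(- \frac{1}{5}\right) 1134 = - \frac{1134}{5} \approx -226.8$)
$\frac{Q{\left(41 \right)} + 658}{I + G} = \frac{\left(9 + 41\right) + 658}{4267 - \frac{1134}{5}} = \frac{50 + 658}{\frac{20201}{5}} = 708 \cdot \frac{5}{20201} = \frac{3540}{20201}$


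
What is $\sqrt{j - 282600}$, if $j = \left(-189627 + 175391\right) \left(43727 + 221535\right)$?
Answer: $4 i \sqrt{236034527} \approx 61454.0 i$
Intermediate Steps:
$j = -3776269832$ ($j = \left(-14236\right) 265262 = -3776269832$)
$\sqrt{j - 282600} = \sqrt{-3776269832 - 282600} = \sqrt{-3776552432} = 4 i \sqrt{236034527}$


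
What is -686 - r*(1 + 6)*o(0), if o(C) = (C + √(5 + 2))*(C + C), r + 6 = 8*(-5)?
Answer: -686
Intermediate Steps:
r = -46 (r = -6 + 8*(-5) = -6 - 40 = -46)
o(C) = 2*C*(C + √7) (o(C) = (C + √7)*(2*C) = 2*C*(C + √7))
-686 - r*(1 + 6)*o(0) = -686 - (-46)*(1 + 6)*(2*0*(0 + √7)) = -686 - (-46)*7*(2*0*√7) = -686 - (-46)*7*0 = -686 - (-46)*0 = -686 - 1*0 = -686 + 0 = -686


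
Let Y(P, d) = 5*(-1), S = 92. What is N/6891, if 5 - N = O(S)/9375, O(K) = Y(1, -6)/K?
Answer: 862501/1188697500 ≈ 0.00072559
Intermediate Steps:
Y(P, d) = -5
O(K) = -5/K
N = 862501/172500 (N = 5 - (-5/92)/9375 = 5 - (-5*1/92)/9375 = 5 - (-5)/(92*9375) = 5 - 1*(-1/172500) = 5 + 1/172500 = 862501/172500 ≈ 5.0000)
N/6891 = (862501/172500)/6891 = (862501/172500)*(1/6891) = 862501/1188697500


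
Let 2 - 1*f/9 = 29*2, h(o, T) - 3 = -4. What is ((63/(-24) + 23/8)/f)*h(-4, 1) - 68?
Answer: -137087/2016 ≈ -68.000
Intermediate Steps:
h(o, T) = -1 (h(o, T) = 3 - 4 = -1)
f = -504 (f = 18 - 261*2 = 18 - 9*58 = 18 - 522 = -504)
((63/(-24) + 23/8)/f)*h(-4, 1) - 68 = ((63/(-24) + 23/8)/(-504))*(-1) - 68 = ((63*(-1/24) + 23*(⅛))*(-1/504))*(-1) - 68 = ((-21/8 + 23/8)*(-1/504))*(-1) - 68 = ((¼)*(-1/504))*(-1) - 68 = -1/2016*(-1) - 68 = 1/2016 - 68 = -137087/2016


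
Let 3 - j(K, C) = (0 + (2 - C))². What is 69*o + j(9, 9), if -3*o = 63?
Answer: -1495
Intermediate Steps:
o = -21 (o = -⅓*63 = -21)
j(K, C) = 3 - (2 - C)² (j(K, C) = 3 - (0 + (2 - C))² = 3 - (2 - C)²)
69*o + j(9, 9) = 69*(-21) + (3 - (-2 + 9)²) = -1449 + (3 - 1*7²) = -1449 + (3 - 1*49) = -1449 + (3 - 49) = -1449 - 46 = -1495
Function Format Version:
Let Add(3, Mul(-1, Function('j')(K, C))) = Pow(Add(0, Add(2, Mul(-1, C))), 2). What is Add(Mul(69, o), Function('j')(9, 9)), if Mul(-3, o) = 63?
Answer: -1495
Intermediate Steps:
o = -21 (o = Mul(Rational(-1, 3), 63) = -21)
Function('j')(K, C) = Add(3, Mul(-1, Pow(Add(2, Mul(-1, C)), 2))) (Function('j')(K, C) = Add(3, Mul(-1, Pow(Add(0, Add(2, Mul(-1, C))), 2))) = Add(3, Mul(-1, Pow(Add(2, Mul(-1, C)), 2))))
Add(Mul(69, o), Function('j')(9, 9)) = Add(Mul(69, -21), Add(3, Mul(-1, Pow(Add(-2, 9), 2)))) = Add(-1449, Add(3, Mul(-1, Pow(7, 2)))) = Add(-1449, Add(3, Mul(-1, 49))) = Add(-1449, Add(3, -49)) = Add(-1449, -46) = -1495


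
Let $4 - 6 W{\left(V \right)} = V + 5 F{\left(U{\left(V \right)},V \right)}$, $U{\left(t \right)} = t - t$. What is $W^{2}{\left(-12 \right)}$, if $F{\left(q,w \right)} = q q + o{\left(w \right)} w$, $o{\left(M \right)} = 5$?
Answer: $\frac{24964}{9} \approx 2773.8$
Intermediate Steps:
$U{\left(t \right)} = 0$
$F{\left(q,w \right)} = q^{2} + 5 w$ ($F{\left(q,w \right)} = q q + 5 w = q^{2} + 5 w$)
$W{\left(V \right)} = \frac{2}{3} - \frac{13 V}{3}$ ($W{\left(V \right)} = \frac{2}{3} - \frac{V + 5 \left(0^{2} + 5 V\right)}{6} = \frac{2}{3} - \frac{V + 5 \left(0 + 5 V\right)}{6} = \frac{2}{3} - \frac{V + 5 \cdot 5 V}{6} = \frac{2}{3} - \frac{V + 25 V}{6} = \frac{2}{3} - \frac{26 V}{6} = \frac{2}{3} - \frac{13 V}{3}$)
$W^{2}{\left(-12 \right)} = \left(\frac{2}{3} - -52\right)^{2} = \left(\frac{2}{3} + 52\right)^{2} = \left(\frac{158}{3}\right)^{2} = \frac{24964}{9}$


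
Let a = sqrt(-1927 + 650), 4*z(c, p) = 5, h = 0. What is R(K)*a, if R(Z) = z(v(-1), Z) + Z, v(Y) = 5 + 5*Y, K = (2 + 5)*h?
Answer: 5*I*sqrt(1277)/4 ≈ 44.669*I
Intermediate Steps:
K = 0 (K = (2 + 5)*0 = 7*0 = 0)
z(c, p) = 5/4 (z(c, p) = (1/4)*5 = 5/4)
a = I*sqrt(1277) (a = sqrt(-1277) = I*sqrt(1277) ≈ 35.735*I)
R(Z) = 5/4 + Z
R(K)*a = (5/4 + 0)*(I*sqrt(1277)) = 5*(I*sqrt(1277))/4 = 5*I*sqrt(1277)/4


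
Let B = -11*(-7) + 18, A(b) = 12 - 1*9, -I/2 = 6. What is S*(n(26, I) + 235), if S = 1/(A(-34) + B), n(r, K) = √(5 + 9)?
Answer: 235/98 + √14/98 ≈ 2.4361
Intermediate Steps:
I = -12 (I = -2*6 = -12)
A(b) = 3 (A(b) = 12 - 9 = 3)
n(r, K) = √14
B = 95 (B = 77 + 18 = 95)
S = 1/98 (S = 1/(3 + 95) = 1/98 ≈ 0.010204)
S*(n(26, I) + 235) = (√14 + 235)/98 = (235 + √14)/98 = 235/98 + √14/98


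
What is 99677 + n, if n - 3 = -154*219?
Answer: 65954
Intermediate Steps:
n = -33723 (n = 3 - 154*219 = 3 - 33726 = -33723)
99677 + n = 99677 - 33723 = 65954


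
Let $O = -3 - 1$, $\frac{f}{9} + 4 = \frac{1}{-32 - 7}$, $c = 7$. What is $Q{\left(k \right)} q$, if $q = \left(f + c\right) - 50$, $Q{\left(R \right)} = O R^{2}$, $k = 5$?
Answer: $\frac{103000}{13} \approx 7923.1$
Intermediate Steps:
$f = - \frac{471}{13}$ ($f = -36 + \frac{9}{-32 - 7} = -36 + \frac{9}{-39} = -36 + 9 \left(- \frac{1}{39}\right) = -36 - \frac{3}{13} = - \frac{471}{13} \approx -36.231$)
$O = -4$
$Q{\left(R \right)} = - 4 R^{2}$
$q = - \frac{1030}{13}$ ($q = \left(- \frac{471}{13} + 7\right) - 50 = - \frac{380}{13} - 50 = - \frac{1030}{13} \approx -79.231$)
$Q{\left(k \right)} q = - 4 \cdot 5^{2} \left(- \frac{1030}{13}\right) = \left(-4\right) 25 \left(- \frac{1030}{13}\right) = \left(-100\right) \left(- \frac{1030}{13}\right) = \frac{103000}{13}$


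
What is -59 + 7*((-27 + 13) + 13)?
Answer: -66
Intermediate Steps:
-59 + 7*((-27 + 13) + 13) = -59 + 7*(-14 + 13) = -59 + 7*(-1) = -59 - 7 = -66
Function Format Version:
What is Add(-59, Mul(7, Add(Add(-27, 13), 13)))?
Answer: -66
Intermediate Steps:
Add(-59, Mul(7, Add(Add(-27, 13), 13))) = Add(-59, Mul(7, Add(-14, 13))) = Add(-59, Mul(7, -1)) = Add(-59, -7) = -66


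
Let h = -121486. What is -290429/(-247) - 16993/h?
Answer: 1857223935/1579318 ≈ 1176.0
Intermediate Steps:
-290429/(-247) - 16993/h = -290429/(-247) - 16993/(-121486) = -290429*(-1/247) - 16993*(-1/121486) = 290429/247 + 16993/121486 = 1857223935/1579318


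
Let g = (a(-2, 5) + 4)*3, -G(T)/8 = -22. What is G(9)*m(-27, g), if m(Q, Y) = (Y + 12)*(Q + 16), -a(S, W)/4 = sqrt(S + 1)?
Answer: -46464 + 23232*I ≈ -46464.0 + 23232.0*I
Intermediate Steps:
a(S, W) = -4*sqrt(1 + S) (a(S, W) = -4*sqrt(S + 1) = -4*sqrt(1 + S))
G(T) = 176 (G(T) = -8*(-22) = 176)
g = 12 - 12*I (g = (-4*sqrt(1 - 2) + 4)*3 = (-4*I + 4)*3 = (4 - 4*I)*3 = 12 - 12*I ≈ 12.0 - 12.0*I)
m(Q, Y) = (12 + Y)*(16 + Q)
G(9)*m(-27, g) = 176*(192 + 12*(-27) + 16*(12 - 12*I) - 27*(12 - 12*I)) = 176*(192 - 324 + (192 - 192*I) + (-324 + 324*I)) = 176*(-264 + 132*I) = -46464 + 23232*I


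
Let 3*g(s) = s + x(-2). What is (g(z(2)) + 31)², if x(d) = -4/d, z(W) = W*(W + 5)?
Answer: 11881/9 ≈ 1320.1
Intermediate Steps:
z(W) = W*(5 + W)
g(s) = ⅔ + s/3 (g(s) = (s - 4/(-2))/3 = (s - 4*(-½))/3 = (s + 2)/3 = (2 + s)/3 = ⅔ + s/3)
(g(z(2)) + 31)² = ((⅔ + (2*(5 + 2))/3) + 31)² = ((⅔ + (2*7)/3) + 31)² = ((⅔ + (⅓)*14) + 31)² = ((⅔ + 14/3) + 31)² = (16/3 + 31)² = (109/3)² = 11881/9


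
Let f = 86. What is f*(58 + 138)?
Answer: 16856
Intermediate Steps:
f*(58 + 138) = 86*(58 + 138) = 86*196 = 16856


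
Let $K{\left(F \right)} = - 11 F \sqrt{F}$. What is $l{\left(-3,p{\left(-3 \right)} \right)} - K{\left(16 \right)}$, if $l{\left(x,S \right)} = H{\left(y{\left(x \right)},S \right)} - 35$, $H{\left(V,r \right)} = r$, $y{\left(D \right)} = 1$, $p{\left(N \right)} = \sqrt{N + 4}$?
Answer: $670$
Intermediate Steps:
$p{\left(N \right)} = \sqrt{4 + N}$
$K{\left(F \right)} = - 11 F^{\frac{3}{2}}$
$l{\left(x,S \right)} = -35 + S$ ($l{\left(x,S \right)} = S - 35 = -35 + S$)
$l{\left(-3,p{\left(-3 \right)} \right)} - K{\left(16 \right)} = \left(-35 + \sqrt{4 - 3}\right) - - 11 \cdot 16^{\frac{3}{2}} = \left(-35 + \sqrt{1}\right) - \left(-11\right) 64 = \left(-35 + 1\right) - -704 = -34 + 704 = 670$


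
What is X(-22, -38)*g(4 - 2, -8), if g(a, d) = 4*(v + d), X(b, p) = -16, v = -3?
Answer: 704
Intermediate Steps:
g(a, d) = -12 + 4*d (g(a, d) = 4*(-3 + d) = -12 + 4*d)
X(-22, -38)*g(4 - 2, -8) = -16*(-12 + 4*(-8)) = -16*(-12 - 32) = -16*(-44) = 704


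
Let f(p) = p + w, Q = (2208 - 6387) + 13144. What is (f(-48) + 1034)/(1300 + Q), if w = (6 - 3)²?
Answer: 199/2053 ≈ 0.096931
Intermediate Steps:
Q = 8965 (Q = -4179 + 13144 = 8965)
w = 9 (w = 3² = 9)
f(p) = 9 + p (f(p) = p + 9 = 9 + p)
(f(-48) + 1034)/(1300 + Q) = ((9 - 48) + 1034)/(1300 + 8965) = (-39 + 1034)/10265 = 995*(1/10265) = 199/2053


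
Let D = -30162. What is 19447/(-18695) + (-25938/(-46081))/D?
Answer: -409542050734/393698322815 ≈ -1.0402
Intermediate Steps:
19447/(-18695) + (-25938/(-46081))/D = 19447/(-18695) - 25938/(-46081)/(-30162) = 19447*(-1/18695) - 25938*(-1/46081)*(-1/30162) = -19447/18695 + (25938/46081)*(-1/30162) = -19447/18695 - 393/21059017 = -409542050734/393698322815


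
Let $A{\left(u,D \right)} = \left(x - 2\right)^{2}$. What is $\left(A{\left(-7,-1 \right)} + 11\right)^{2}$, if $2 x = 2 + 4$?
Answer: $144$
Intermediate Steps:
$x = 3$ ($x = \frac{2 + 4}{2} = \frac{1}{2} \cdot 6 = 3$)
$A{\left(u,D \right)} = 1$ ($A{\left(u,D \right)} = \left(3 - 2\right)^{2} = 1^{2} = 1$)
$\left(A{\left(-7,-1 \right)} + 11\right)^{2} = \left(1 + 11\right)^{2} = 12^{2} = 144$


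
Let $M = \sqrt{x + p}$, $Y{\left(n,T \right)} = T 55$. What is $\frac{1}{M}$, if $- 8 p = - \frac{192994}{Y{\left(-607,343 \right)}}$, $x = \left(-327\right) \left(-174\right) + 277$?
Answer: $\frac{14 \sqrt{184565663205}}{1438173999} \approx 0.0041821$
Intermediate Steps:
$Y{\left(n,T \right)} = 55 T$
$x = 57175$ ($x = 56898 + 277 = 57175$)
$p = \frac{96497}{75460}$ ($p = - \frac{\left(-192994\right) \frac{1}{55 \cdot 343}}{8} = - \frac{\left(-192994\right) \frac{1}{18865}}{8} = \left(- \frac{1}{8}\right) \left(- \frac{192994}{18865}\right) = \frac{96497}{75460} \approx 1.2788$)
$M = \frac{3 \sqrt{184565663205}}{5390}$ ($M = \sqrt{57175 + \frac{96497}{75460}} = \sqrt{\frac{4314521997}{75460}} = \frac{3 \sqrt{184565663205}}{5390} \approx 239.12$)
$\frac{1}{M} = \frac{1}{\frac{3}{5390} \sqrt{184565663205}} = \frac{14 \sqrt{184565663205}}{1438173999}$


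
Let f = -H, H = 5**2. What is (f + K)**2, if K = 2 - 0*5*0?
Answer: 529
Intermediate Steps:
H = 25
f = -25 (f = -1*25 = -25)
K = 2 (K = 2 - 0*0 = 2 - 1*0 = 2 + 0 = 2)
(f + K)**2 = (-25 + 2)**2 = (-23)**2 = 529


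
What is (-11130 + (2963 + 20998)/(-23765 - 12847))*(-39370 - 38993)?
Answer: 1182745880449/1356 ≈ 8.7223e+8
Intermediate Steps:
(-11130 + (2963 + 20998)/(-23765 - 12847))*(-39370 - 38993) = (-11130 + 23961/(-36612))*(-78363) = (-11130 + 23961*(-1/36612))*(-78363) = (-11130 - 7987/12204)*(-78363) = -135838507/12204*(-78363) = 1182745880449/1356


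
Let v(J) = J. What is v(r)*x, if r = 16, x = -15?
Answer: -240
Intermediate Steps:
v(r)*x = 16*(-15) = -240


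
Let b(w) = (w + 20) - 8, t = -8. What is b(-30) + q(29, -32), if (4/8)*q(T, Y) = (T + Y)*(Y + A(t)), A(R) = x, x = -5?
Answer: 204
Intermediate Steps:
A(R) = -5
q(T, Y) = 2*(-5 + Y)*(T + Y) (q(T, Y) = 2*((T + Y)*(Y - 5)) = 2*((T + Y)*(-5 + Y)) = 2*((-5 + Y)*(T + Y)) = 2*(-5 + Y)*(T + Y))
b(w) = 12 + w (b(w) = (20 + w) - 8 = 12 + w)
b(-30) + q(29, -32) = (12 - 30) + (-10*29 - 10*(-32) + 2*(-32)² + 2*29*(-32)) = -18 + (-290 + 320 + 2*1024 - 1856) = -18 + (-290 + 320 + 2048 - 1856) = -18 + 222 = 204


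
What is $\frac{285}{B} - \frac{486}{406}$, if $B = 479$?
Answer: $- \frac{58542}{97237} \approx -0.60205$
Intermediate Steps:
$\frac{285}{B} - \frac{486}{406} = \frac{285}{479} - \frac{486}{406} = 285 \cdot \frac{1}{479} - \frac{243}{203} = \frac{285}{479} - \frac{243}{203} = - \frac{58542}{97237}$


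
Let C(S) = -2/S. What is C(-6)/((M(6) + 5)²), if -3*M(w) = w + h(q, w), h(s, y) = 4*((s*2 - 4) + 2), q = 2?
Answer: 3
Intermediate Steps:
h(s, y) = -8 + 8*s (h(s, y) = 4*((2*s - 4) + 2) = 4*((-4 + 2*s) + 2) = 4*(-2 + 2*s) = -8 + 8*s)
M(w) = -8/3 - w/3 (M(w) = -(w + (-8 + 8*2))/3 = -(w + (-8 + 16))/3 = -(w + 8)/3 = -(8 + w)/3 = -8/3 - w/3)
C(-6)/((M(6) + 5)²) = (-2/(-6))/(((-8/3 - ⅓*6) + 5)²) = (-2*(-⅙))/(((-8/3 - 2) + 5)²) = (⅓)/(-14/3 + 5)² = (⅓)/(⅓)² = (⅓)/(⅑) = 9*(⅓) = 3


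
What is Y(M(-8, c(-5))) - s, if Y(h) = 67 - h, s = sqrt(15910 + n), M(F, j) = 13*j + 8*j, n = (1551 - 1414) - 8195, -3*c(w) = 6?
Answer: 109 - 2*sqrt(1963) ≈ 20.388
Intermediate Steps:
c(w) = -2 (c(w) = -1/3*6 = -2)
n = -8058 (n = 137 - 8195 = -8058)
M(F, j) = 21*j
s = 2*sqrt(1963) (s = sqrt(15910 - 8058) = sqrt(7852) = 2*sqrt(1963) ≈ 88.612)
Y(M(-8, c(-5))) - s = (67 - 21*(-2)) - 2*sqrt(1963) = (67 - 1*(-42)) - 2*sqrt(1963) = (67 + 42) - 2*sqrt(1963) = 109 - 2*sqrt(1963)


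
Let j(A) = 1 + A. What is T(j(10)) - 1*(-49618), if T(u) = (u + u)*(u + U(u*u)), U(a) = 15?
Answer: 50190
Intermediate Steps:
T(u) = 2*u*(15 + u) (T(u) = (u + u)*(u + 15) = (2*u)*(15 + u) = 2*u*(15 + u))
T(j(10)) - 1*(-49618) = 2*(1 + 10)*(15 + (1 + 10)) - 1*(-49618) = 2*11*(15 + 11) + 49618 = 2*11*26 + 49618 = 572 + 49618 = 50190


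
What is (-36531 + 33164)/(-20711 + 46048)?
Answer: -259/1949 ≈ -0.13289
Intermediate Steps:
(-36531 + 33164)/(-20711 + 46048) = -3367/25337 = -3367*1/25337 = -259/1949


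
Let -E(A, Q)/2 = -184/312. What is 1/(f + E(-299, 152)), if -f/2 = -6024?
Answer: 39/469918 ≈ 8.2993e-5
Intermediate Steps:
f = 12048 (f = -2*(-6024) = 12048)
E(A, Q) = 46/39 (E(A, Q) = -(-368)/312 = -2*(-23/39) = 46/39)
1/(f + E(-299, 152)) = 1/(12048 + 46/39) = 1/(469918/39) = 39/469918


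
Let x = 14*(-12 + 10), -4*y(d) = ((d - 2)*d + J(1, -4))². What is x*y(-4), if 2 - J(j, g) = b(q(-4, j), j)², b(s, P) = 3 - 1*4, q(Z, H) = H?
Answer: 4375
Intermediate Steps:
b(s, P) = -1 (b(s, P) = 3 - 4 = -1)
J(j, g) = 1 (J(j, g) = 2 - 1*(-1)² = 2 - 1*1 = 2 - 1 = 1)
y(d) = -(1 + d*(-2 + d))²/4 (y(d) = -((d - 2)*d + 1)²/4 = -((-2 + d)*d + 1)²/4 = -(d*(-2 + d) + 1)²/4 = -(1 + d*(-2 + d))²/4)
x = -28 (x = 14*(-2) = -28)
x*y(-4) = -(-7)*(1 + (-4)² - 2*(-4))² = -(-7)*(1 + 16 + 8)² = -(-7)*25² = -(-7)*625 = -28*(-625/4) = 4375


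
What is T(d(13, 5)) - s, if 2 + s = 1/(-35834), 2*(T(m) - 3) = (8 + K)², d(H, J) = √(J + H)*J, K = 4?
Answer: 2759219/35834 ≈ 77.000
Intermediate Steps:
d(H, J) = J*√(H + J) (d(H, J) = √(H + J)*J = J*√(H + J))
T(m) = 75 (T(m) = 3 + (8 + 4)²/2 = 3 + (½)*12² = 3 + (½)*144 = 3 + 72 = 75)
s = -71669/35834 (s = -2 + 1/(-35834) = -2 - 1/35834 = -71669/35834 ≈ -2.0000)
T(d(13, 5)) - s = 75 - 1*(-71669/35834) = 75 + 71669/35834 = 2759219/35834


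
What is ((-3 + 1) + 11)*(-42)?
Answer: -378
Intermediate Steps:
((-3 + 1) + 11)*(-42) = (-2 + 11)*(-42) = 9*(-42) = -378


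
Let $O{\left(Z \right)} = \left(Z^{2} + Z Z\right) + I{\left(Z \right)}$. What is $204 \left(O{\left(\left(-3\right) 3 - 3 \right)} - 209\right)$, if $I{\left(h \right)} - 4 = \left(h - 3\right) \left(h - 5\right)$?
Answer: $68952$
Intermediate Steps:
$I{\left(h \right)} = 4 + \left(-5 + h\right) \left(-3 + h\right)$ ($I{\left(h \right)} = 4 + \left(h - 3\right) \left(h - 5\right) = 4 + \left(-3 + h\right) \left(-5 + h\right) = 4 + \left(-5 + h\right) \left(-3 + h\right)$)
$O{\left(Z \right)} = 19 - 8 Z + 3 Z^{2}$ ($O{\left(Z \right)} = \left(Z^{2} + Z Z\right) + \left(19 + Z^{2} - 8 Z\right) = \left(Z^{2} + Z^{2}\right) + \left(19 + Z^{2} - 8 Z\right) = 2 Z^{2} + \left(19 + Z^{2} - 8 Z\right) = 19 - 8 Z + 3 Z^{2}$)
$204 \left(O{\left(\left(-3\right) 3 - 3 \right)} - 209\right) = 204 \left(\left(19 - 8 \left(\left(-3\right) 3 - 3\right) + 3 \left(\left(-3\right) 3 - 3\right)^{2}\right) - 209\right) = 204 \left(\left(19 - 8 \left(-9 - 3\right) + 3 \left(-9 - 3\right)^{2}\right) - 209\right) = 204 \left(\left(19 - -96 + 3 \left(-12\right)^{2}\right) - 209\right) = 204 \left(\left(19 + 96 + 3 \cdot 144\right) - 209\right) = 204 \left(\left(19 + 96 + 432\right) - 209\right) = 204 \left(547 - 209\right) = 204 \cdot 338 = 68952$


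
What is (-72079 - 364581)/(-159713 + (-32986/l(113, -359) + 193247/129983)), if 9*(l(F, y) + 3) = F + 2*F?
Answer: 2951435592560/1085940073721 ≈ 2.7179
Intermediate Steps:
l(F, y) = -3 + F/3 (l(F, y) = -3 + (F + 2*F)/9 = -3 + (3*F)/9 = -3 + F/3)
(-72079 - 364581)/(-159713 + (-32986/l(113, -359) + 193247/129983)) = (-72079 - 364581)/(-159713 + (-32986/(-3 + (1/3)*113) + 193247/129983)) = -436660/(-159713 + (-32986/(-3 + 113/3) + 193247*(1/129983))) = -436660/(-159713 + (-32986/104/3 + 193247/129983)) = -436660/(-159713 + (-32986*3/104 + 193247/129983)) = -436660/(-159713 + (-49479/52 + 193247/129983)) = -436660/(-159713 - 6421380013/6759116) = -436660/(-1085940073721/6759116) = -436660*(-6759116/1085940073721) = 2951435592560/1085940073721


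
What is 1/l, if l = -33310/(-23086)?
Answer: 11543/16655 ≈ 0.69306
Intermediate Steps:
l = 16655/11543 (l = -33310*(-1/23086) = 16655/11543 ≈ 1.4429)
1/l = 1/(16655/11543) = 11543/16655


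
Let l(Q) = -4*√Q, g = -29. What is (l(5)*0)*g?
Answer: 0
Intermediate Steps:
(l(5)*0)*g = (-4*√5*0)*(-29) = 0*(-29) = 0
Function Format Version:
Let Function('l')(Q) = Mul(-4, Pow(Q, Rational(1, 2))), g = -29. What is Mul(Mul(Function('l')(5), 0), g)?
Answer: 0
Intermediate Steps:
Mul(Mul(Function('l')(5), 0), g) = Mul(Mul(Mul(-4, Pow(5, Rational(1, 2))), 0), -29) = Mul(0, -29) = 0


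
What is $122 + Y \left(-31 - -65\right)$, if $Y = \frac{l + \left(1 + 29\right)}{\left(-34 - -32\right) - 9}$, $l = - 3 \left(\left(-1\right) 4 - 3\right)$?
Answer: $- \frac{392}{11} \approx -35.636$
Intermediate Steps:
$l = 21$ ($l = - 3 \left(-4 - 3\right) = \left(-3\right) \left(-7\right) = 21$)
$Y = - \frac{51}{11}$ ($Y = \frac{21 + \left(1 + 29\right)}{\left(-34 - -32\right) - 9} = \frac{21 + 30}{\left(-34 + 32\right) - 9} = \frac{51}{-2 - 9} = \frac{51}{-11} = 51 \left(- \frac{1}{11}\right) = - \frac{51}{11} \approx -4.6364$)
$122 + Y \left(-31 - -65\right) = 122 - \frac{51 \left(-31 - -65\right)}{11} = 122 - \frac{51 \left(-31 + 65\right)}{11} = 122 - \frac{1734}{11} = - \frac{392}{11}$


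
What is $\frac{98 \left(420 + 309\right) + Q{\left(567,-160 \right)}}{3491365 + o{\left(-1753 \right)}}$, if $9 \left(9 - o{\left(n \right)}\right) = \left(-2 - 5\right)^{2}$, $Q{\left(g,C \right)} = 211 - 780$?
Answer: $\frac{637857}{31422317} \approx 0.020299$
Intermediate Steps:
$Q{\left(g,C \right)} = -569$ ($Q{\left(g,C \right)} = 211 - 780 = -569$)
$o{\left(n \right)} = \frac{32}{9}$ ($o{\left(n \right)} = 9 - \frac{\left(-2 - 5\right)^{2}}{9} = 9 - \frac{\left(-7\right)^{2}}{9} = 9 - \frac{49}{9} = \frac{32}{9}$)
$\frac{98 \left(420 + 309\right) + Q{\left(567,-160 \right)}}{3491365 + o{\left(-1753 \right)}} = \frac{98 \left(420 + 309\right) - 569}{3491365 + \frac{32}{9}} = \frac{98 \cdot 729 - 569}{\frac{31422317}{9}} = \left(71442 - 569\right) \frac{9}{31422317} = 70873 \cdot \frac{9}{31422317} = \frac{637857}{31422317}$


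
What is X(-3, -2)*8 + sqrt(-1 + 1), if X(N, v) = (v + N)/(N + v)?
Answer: 8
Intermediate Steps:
X(N, v) = 1 (X(N, v) = (N + v)/(N + v) = 1)
X(-3, -2)*8 + sqrt(-1 + 1) = 1*8 + sqrt(-1 + 1) = 8 + sqrt(0) = 8 + 0 = 8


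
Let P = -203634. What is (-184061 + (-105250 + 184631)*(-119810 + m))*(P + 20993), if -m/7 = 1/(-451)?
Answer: 783416655859136514/451 ≈ 1.7371e+15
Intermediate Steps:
m = 7/451 (m = -7/(-451) = -7*(-1/451) = 7/451 ≈ 0.015521)
(-184061 + (-105250 + 184631)*(-119810 + m))*(P + 20993) = (-184061 + (-105250 + 184631)*(-119810 + 7/451))*(-203634 + 20993) = (-184061 + 79381*(-54034303/451))*(-182641) = (-184061 - 4289297006443/451)*(-182641) = -4289380017954/451*(-182641) = 783416655859136514/451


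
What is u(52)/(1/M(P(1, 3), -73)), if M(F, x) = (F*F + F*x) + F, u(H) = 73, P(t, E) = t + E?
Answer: -19856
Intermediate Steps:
P(t, E) = E + t
M(F, x) = F + F**2 + F*x (M(F, x) = (F**2 + F*x) + F = F + F**2 + F*x)
u(52)/(1/M(P(1, 3), -73)) = 73/(1/((3 + 1)*(1 + (3 + 1) - 73))) = 73/(1/(4*(1 + 4 - 73))) = 73/(1/(4*(-68))) = 73/(1/(-272)) = 73/(-1/272) = 73*(-272) = -19856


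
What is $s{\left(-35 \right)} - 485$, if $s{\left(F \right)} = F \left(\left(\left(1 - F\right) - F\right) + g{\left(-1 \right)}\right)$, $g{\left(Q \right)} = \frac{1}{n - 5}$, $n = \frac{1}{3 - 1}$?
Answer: $- \frac{26660}{9} \approx -2962.2$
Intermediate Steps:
$n = \frac{1}{2} \approx 0.5$
$g{\left(Q \right)} = - \frac{2}{9}$ ($g{\left(Q \right)} = \frac{1}{\frac{1}{2} - 5} = \frac{1}{- \frac{9}{2}} = - \frac{2}{9}$)
$s{\left(F \right)} = F \left(\frac{7}{9} - 2 F\right)$ ($s{\left(F \right)} = F \left(\left(\left(1 - F\right) - F\right) - \frac{2}{9}\right) = F \left(\left(1 - 2 F\right) - \frac{2}{9}\right) = F \left(\frac{7}{9} - 2 F\right)$)
$s{\left(-35 \right)} - 485 = \frac{1}{9} \left(-35\right) \left(7 - -630\right) - 485 = \frac{1}{9} \left(-35\right) \left(7 + 630\right) - 485 = \frac{1}{9} \left(-35\right) 637 - 485 = - \frac{22295}{9} - 485 = - \frac{26660}{9}$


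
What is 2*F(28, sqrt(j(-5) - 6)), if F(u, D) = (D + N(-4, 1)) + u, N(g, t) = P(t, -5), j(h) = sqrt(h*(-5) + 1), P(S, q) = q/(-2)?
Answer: 61 + 2*sqrt(-6 + sqrt(26)) ≈ 61.0 + 1.8984*I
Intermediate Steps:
P(S, q) = -q/2 (P(S, q) = q*(-1/2) = -q/2)
j(h) = sqrt(1 - 5*h) (j(h) = sqrt(-5*h + 1) = sqrt(1 - 5*h))
N(g, t) = 5/2 (N(g, t) = -1/2*(-5) = 5/2)
F(u, D) = 5/2 + D + u (F(u, D) = (D + 5/2) + u = (5/2 + D) + u = 5/2 + D + u)
2*F(28, sqrt(j(-5) - 6)) = 2*(5/2 + sqrt(sqrt(1 - 5*(-5)) - 6) + 28) = 2*(5/2 + sqrt(sqrt(1 + 25) - 6) + 28) = 2*(5/2 + sqrt(sqrt(26) - 6) + 28) = 2*(5/2 + sqrt(-6 + sqrt(26)) + 28) = 2*(61/2 + sqrt(-6 + sqrt(26))) = 61 + 2*sqrt(-6 + sqrt(26))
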